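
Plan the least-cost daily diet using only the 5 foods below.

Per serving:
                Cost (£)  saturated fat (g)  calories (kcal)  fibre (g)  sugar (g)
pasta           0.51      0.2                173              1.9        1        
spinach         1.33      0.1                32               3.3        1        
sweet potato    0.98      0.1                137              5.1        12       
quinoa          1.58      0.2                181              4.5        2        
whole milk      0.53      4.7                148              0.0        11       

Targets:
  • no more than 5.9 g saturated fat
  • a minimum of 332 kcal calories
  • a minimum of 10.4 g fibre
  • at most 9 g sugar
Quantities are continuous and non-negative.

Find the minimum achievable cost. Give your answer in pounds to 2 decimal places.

Let x1 = servings of pasta, x2 = servings of spinach, x3 = servings of sweet potato, x4 = servings of quinoa, x5 = servings of whole milk.
Minimise 0.51x1 + 1.33x2 + 0.98x3 + 1.58x4 + 0.53x5 s.t.:
  0.2x1 + 0.1x2 + 0.1x3 + 0.2x4 + 4.7x5 ≤ 5.9   (saturated fat)
  173x1 + 32x2 + 137x3 + 181x4 + 148x5 ≥ 332   (calories)
  1.9x1 + 3.3x2 + 5.1x3 + 4.5x4 ≥ 10.4   (fibre)
  1x1 + 1x2 + 12x3 + 2x4 + 11x5 ≤ 9   (sugar)
  x1, x2, x3, x4, x5 ≥ 0.
The cheapest feasible vertex uses only pasta, sweet potato; spinach, quinoa, whole milk are not used. Binding constraints: fibre and sugar.
So pasta = 4.458 servings, sweet potato = 0.3785 servings.
Objective = 0.51·4.458 + 0.98·0.3785 = 2.6445.

£2.64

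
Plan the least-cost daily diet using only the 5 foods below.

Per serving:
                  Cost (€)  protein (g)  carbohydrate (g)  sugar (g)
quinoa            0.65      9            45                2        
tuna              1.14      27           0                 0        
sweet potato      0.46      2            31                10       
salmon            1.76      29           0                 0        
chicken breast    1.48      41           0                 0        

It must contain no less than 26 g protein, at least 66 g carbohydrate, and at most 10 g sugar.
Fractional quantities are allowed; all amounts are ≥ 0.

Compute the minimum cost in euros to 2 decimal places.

€1.42

Let x1 = servings of quinoa, x2 = servings of tuna, x3 = servings of sweet potato, x4 = servings of salmon, x5 = servings of chicken breast.
Minimize 0.65x1 + 1.14x2 + 0.46x3 + 1.76x4 + 1.48x5 subject to:
  9x1 + 27x2 + 2x3 + 29x4 + 41x5 ≥ 26   (protein)
  45x1 + 31x3 ≥ 66   (carbohydrate)
  2x1 + 10x3 ≤ 10   (sugar)
  x1, x2, x3, x4, x5 ≥ 0.
The minimum-cost mix takes nothing from tuna, sweet potato, salmon — only quinoa, chicken breast. The protein and carbohydrate requirements are met with equality.
That vertex is x1 = 1.467, x5 = 0.3122.
Total cost: 0.65·1.467 + 1.48·0.3122 = 1.4156.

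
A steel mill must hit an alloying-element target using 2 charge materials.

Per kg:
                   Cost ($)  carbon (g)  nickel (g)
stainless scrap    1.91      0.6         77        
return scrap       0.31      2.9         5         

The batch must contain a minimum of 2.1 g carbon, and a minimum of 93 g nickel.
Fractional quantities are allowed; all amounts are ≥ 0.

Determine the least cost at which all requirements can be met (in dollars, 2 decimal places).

Let x1 = kg of stainless scrap, x2 = kg of return scrap.
min 1.91x1 + 0.31x2 subject to:
  0.6x1 + 2.9x2 ≥ 2.1   (carbon)
  77x1 + 5x2 ≥ 93   (nickel)
  x1, x2 ≥ 0.
Both inputs are positive at the optimum. The carbon and nickel requirements are met with equality.
Solving gives x1 = 1.177, x2 = 0.4807.
Hence cost = 1.91·1.177 + 0.31·0.4807 = $2.3971.

$2.40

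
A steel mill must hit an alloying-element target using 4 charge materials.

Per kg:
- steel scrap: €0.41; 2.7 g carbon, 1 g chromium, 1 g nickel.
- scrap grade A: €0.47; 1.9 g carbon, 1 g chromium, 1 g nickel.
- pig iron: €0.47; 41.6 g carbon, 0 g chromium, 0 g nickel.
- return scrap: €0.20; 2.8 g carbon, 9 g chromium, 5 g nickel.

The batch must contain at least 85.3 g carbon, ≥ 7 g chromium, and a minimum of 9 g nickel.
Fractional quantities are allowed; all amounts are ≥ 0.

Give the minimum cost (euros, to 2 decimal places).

€1.27

This is a linear program. Let x1 = kg of steel scrap, x2 = kg of scrap grade A, x3 = kg of pig iron, x4 = kg of return scrap.
Minimise 0.41x1 + 0.47x2 + 0.47x3 + 0.2x4 s.t.:
  2.7x1 + 1.9x2 + 41.6x3 + 2.8x4 ≥ 85.3   (carbon)
  1x1 + 1x2 + 9x4 ≥ 7   (chromium)
  1x1 + 1x2 + 5x4 ≥ 9   (nickel)
  x1, x2, x3, x4 ≥ 0.
The cheapest feasible vertex uses only pig iron, return scrap; steel scrap, scrap grade A are not used. Binding constraints: carbon and nickel.
So pig iron = 1.929 kg, return scrap = 1.8 kg.
Hence cost = 0.47·1.929 + 0.2·1.8 = €1.2666.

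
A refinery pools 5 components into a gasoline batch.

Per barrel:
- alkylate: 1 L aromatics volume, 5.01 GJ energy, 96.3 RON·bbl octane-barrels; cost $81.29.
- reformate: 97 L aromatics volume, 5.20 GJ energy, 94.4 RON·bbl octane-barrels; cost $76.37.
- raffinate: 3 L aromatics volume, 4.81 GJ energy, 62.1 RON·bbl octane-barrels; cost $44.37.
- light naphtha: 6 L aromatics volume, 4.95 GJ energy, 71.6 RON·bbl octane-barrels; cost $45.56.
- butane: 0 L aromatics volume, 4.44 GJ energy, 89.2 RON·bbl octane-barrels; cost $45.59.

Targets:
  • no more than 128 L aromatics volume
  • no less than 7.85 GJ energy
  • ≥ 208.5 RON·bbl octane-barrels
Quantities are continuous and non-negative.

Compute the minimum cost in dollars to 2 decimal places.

$106.56

Set it up as a linear program. Let x1 = barrels of alkylate, x2 = barrels of reformate, x3 = barrels of raffinate, x4 = barrels of light naphtha, x5 = barrels of butane.
Minimise 81.29x1 + 76.37x2 + 44.37x3 + 45.56x4 + 45.59x5 subject to:
  1x1 + 97x2 + 3x3 + 6x4 ≤ 128   (aromatics volume)
  5.01x1 + 5.2x2 + 4.81x3 + 4.95x4 + 4.44x5 ≥ 7.85   (energy)
  96.3x1 + 94.4x2 + 62.1x3 + 71.6x4 + 89.2x5 ≥ 208.5   (octane-barrels)
  x1, x2, x3, x4, x5 ≥ 0.
The cheapest feasible vertex uses only butane; alkylate, reformate, raffinate, light naphtha are not used. The octane-barrels requirement is met with equality.
Optimal quantities: butane = 2.3374 barrels.
Cost = 45.59·2.3374 = 106.5621.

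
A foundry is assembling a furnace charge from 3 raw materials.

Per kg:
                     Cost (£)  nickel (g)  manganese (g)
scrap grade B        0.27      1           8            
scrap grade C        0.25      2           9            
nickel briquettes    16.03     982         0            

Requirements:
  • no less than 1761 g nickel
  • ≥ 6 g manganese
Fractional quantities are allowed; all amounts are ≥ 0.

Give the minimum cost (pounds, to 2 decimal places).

Treat it as an LP. Let x1 = kg of scrap grade B, x2 = kg of scrap grade C, x3 = kg of nickel briquettes.
min 0.27x1 + 0.25x2 + 16.03x3 with:
  1x1 + 2x2 + 982x3 ≥ 1761   (nickel)
  8x1 + 9x2 ≥ 6   (manganese)
  x1, x2, x3 ≥ 0.
At the optimum only scrap grade C, nickel briquettes are positive (scrap grade B = 0). The nickel and manganese requirements are met with equality.
So scrap grade C = 0.6667 kg, nickel briquettes = 1.792 kg.
Total cost: 0.25·0.6667 + 16.03·1.792 = 28.8924.

£28.89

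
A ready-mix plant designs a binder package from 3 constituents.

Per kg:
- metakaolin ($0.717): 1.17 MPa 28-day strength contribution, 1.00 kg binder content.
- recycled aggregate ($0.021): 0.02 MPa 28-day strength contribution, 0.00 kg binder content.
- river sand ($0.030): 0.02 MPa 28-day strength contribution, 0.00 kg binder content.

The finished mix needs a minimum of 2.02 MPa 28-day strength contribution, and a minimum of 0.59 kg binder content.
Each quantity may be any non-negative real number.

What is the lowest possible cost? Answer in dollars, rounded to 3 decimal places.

$1.238

Let x1 = kg of metakaolin, x2 = kg of recycled aggregate, x3 = kg of river sand.
min 0.717x1 + 0.021x2 + 0.03x3 s.t.:
  1.17x1 + 0.02x2 + 0.02x3 ≥ 2.02   (28-day strength contribution)
  1x1 ≥ 0.59   (binder content)
  x1, x2, x3 ≥ 0.
The optimal basis is {metakaolin}; recycled aggregate, river sand drop out. The 28-day strength contribution requirement is met with equality.
That vertex is x1 = 1.726.
Cost = 0.717·1.726 = 1.23754.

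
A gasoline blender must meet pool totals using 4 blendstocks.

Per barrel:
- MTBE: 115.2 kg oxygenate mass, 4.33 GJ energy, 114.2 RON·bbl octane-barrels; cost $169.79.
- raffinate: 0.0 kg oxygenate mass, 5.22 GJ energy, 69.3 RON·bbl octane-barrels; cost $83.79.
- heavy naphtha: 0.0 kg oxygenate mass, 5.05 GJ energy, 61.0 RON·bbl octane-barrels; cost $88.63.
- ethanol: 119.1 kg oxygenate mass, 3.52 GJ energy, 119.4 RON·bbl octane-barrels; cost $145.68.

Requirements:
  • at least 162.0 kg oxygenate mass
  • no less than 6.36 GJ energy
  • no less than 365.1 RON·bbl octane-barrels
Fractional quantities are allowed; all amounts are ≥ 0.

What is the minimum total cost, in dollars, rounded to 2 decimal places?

$443.23

This is a linear program. Let x1 = barrels of MTBE, x2 = barrels of raffinate, x3 = barrels of heavy naphtha, x4 = barrels of ethanol.
Minimise 169.79x1 + 83.79x2 + 88.63x3 + 145.68x4 s.t.:
  115.2x1 + 119.1x4 ≥ 162   (oxygenate mass)
  4.33x1 + 5.22x2 + 5.05x3 + 3.52x4 ≥ 6.36   (energy)
  114.2x1 + 69.3x2 + 61x3 + 119.4x4 ≥ 365.1   (octane-barrels)
  x1, x2, x3, x4 ≥ 0.
The minimum-cost mix takes nothing from MTBE, heavy naphtha — only raffinate, ethanol. The oxygenate mass and octane-barrels requirements are met with equality.
So raffinate = 2.92485 barrels, ethanol = 1.3602 barrels.
Hence cost = 83.79·2.92485 + 145.68·1.3602 = $443.2271.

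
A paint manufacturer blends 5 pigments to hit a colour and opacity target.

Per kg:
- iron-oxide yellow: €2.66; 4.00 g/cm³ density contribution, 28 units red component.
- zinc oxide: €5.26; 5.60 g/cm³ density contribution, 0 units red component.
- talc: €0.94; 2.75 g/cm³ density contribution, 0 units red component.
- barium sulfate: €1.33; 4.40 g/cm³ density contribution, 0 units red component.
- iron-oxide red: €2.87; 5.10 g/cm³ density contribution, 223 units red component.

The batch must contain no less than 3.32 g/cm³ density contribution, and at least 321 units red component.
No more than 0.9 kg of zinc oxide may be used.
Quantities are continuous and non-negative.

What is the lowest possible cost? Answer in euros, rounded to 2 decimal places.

Let x1 = kg of iron-oxide yellow, x2 = kg of zinc oxide, x3 = kg of talc, x4 = kg of barium sulfate, x5 = kg of iron-oxide red.
Minimize 2.66x1 + 5.26x2 + 0.94x3 + 1.33x4 + 2.87x5 subject to:
  4x1 + 5.6x2 + 2.75x3 + 4.4x4 + 5.1x5 ≥ 3.32   (density contribution)
  28x1 + 223x5 ≥ 321   (red component)
  x2 ≤ 0.9
  x1, x2, x3, x4, x5 ≥ 0.
At the optimum only iron-oxide red is positive (iron-oxide yellow, zinc oxide, talc, barium sulfate = 0). The red component requirement is met with equality.
So iron-oxide red = 1.439 kg.
Objective = 2.87·1.439 = 4.1299.

€4.13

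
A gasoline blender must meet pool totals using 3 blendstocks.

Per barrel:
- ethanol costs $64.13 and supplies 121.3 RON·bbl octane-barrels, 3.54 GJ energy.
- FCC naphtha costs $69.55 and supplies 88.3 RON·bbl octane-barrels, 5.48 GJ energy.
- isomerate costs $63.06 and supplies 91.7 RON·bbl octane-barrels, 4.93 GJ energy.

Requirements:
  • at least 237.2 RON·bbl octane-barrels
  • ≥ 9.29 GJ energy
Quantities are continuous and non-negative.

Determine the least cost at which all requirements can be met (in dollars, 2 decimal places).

$140.72

Let x1 = barrels of ethanol, x2 = barrels of FCC naphtha, x3 = barrels of isomerate.
Minimize 64.13x1 + 69.55x2 + 63.06x3 with:
  121.3x1 + 88.3x2 + 91.7x3 ≥ 237.2   (octane-barrels)
  3.54x1 + 5.48x2 + 4.93x3 ≥ 9.29   (energy)
  x1, x2, x3 ≥ 0.
The optimal basis is {ethanol, isomerate}; FCC naphtha drops out. There the octane-barrels and energy constraints are tight.
That vertex is x1 = 1.16135, x3 = 1.05047.
Hence cost = 64.13·1.16135 + 63.06·1.05047 = $140.7200.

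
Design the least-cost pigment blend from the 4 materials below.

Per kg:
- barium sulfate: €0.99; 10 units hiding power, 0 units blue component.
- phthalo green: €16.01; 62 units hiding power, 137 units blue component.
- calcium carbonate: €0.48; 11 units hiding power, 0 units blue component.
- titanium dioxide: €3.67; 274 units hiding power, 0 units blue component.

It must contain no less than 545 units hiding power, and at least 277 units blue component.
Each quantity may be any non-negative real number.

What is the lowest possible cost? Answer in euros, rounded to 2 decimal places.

Let x1 = kg of barium sulfate, x2 = kg of phthalo green, x3 = kg of calcium carbonate, x4 = kg of titanium dioxide.
min 0.99x1 + 16.01x2 + 0.48x3 + 3.67x4 with:
  10x1 + 62x2 + 11x3 + 274x4 ≥ 545   (hiding power)
  137x2 ≥ 277   (blue component)
  x1, x2, x3, x4 ≥ 0.
The optimal basis is {phthalo green, titanium dioxide}; barium sulfate, calcium carbonate drop out. The hiding power and blue component requirements are met with equality.
That vertex is x2 = 2.022, x4 = 1.532.
Cost = 16.01·2.022 + 3.67·1.532 = 37.9947.

€37.99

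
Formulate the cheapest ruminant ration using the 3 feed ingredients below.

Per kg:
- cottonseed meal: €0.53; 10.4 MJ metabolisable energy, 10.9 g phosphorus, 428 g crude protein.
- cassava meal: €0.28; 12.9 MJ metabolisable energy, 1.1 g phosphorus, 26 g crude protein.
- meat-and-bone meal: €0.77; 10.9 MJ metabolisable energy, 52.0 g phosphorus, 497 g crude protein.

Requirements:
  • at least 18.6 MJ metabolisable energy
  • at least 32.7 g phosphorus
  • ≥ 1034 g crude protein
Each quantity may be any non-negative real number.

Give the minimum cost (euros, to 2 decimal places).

This is a linear program. Let x1 = kg of cottonseed meal, x2 = kg of cassava meal, x3 = kg of meat-and-bone meal.
Minimize 0.53x1 + 0.28x2 + 0.77x3 with:
  10.4x1 + 12.9x2 + 10.9x3 ≥ 18.6   (metabolisable energy)
  10.9x1 + 1.1x2 + 52x3 ≥ 32.7   (phosphorus)
  428x1 + 26x2 + 497x3 ≥ 1034   (crude protein)
  x1, x2, x3 ≥ 0.
The optimal basis is {cottonseed meal, meat-and-bone meal}; cassava meal drops out. Binding constraints: phosphorus and crude protein.
That vertex is x1 = 2.228, x3 = 0.1618.
Total cost: 0.53·2.228 + 0.77·0.1618 = 1.3054.

€1.31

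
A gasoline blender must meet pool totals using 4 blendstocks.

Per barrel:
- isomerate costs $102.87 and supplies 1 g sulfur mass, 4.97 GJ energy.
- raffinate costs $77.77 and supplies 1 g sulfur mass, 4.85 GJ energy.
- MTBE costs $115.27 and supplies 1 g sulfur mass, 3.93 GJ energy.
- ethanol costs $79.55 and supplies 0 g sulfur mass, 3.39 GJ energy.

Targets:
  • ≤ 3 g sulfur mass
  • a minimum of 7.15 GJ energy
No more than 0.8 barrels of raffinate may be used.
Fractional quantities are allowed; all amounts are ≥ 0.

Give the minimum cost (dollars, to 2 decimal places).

Let x1 = barrels of isomerate, x2 = barrels of raffinate, x3 = barrels of MTBE, x4 = barrels of ethanol.
Minimise 102.87x1 + 77.77x2 + 115.27x3 + 79.55x4 with:
  1x1 + 1x2 + 1x3 ≤ 3   (sulfur mass)
  4.97x1 + 4.85x2 + 3.93x3 + 3.39x4 ≥ 7.15   (energy)
  x2 ≤ 0.8
  x1, x2, x3, x4 ≥ 0.
The minimum-cost mix takes nothing from MTBE, ethanol — only isomerate, raffinate. The energy and the raffinate cap requirements are met with equality.
So isomerate = 0.65795 barrels, raffinate = 0.8 barrels.
Total cost: 102.87·0.65795 + 77.77·0.8 = 129.8993.

$129.90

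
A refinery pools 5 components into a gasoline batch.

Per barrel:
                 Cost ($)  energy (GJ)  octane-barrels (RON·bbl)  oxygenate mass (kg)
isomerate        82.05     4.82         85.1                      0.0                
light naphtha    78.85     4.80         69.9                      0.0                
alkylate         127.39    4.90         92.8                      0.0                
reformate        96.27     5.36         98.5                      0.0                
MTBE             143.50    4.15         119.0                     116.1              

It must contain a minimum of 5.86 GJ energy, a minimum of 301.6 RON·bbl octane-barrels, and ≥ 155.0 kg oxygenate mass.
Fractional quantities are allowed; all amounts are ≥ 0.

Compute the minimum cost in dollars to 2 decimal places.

This is a linear program. Let x1 = barrels of isomerate, x2 = barrels of light naphtha, x3 = barrels of alkylate, x4 = barrels of reformate, x5 = barrels of MTBE.
min 82.05x1 + 78.85x2 + 127.39x3 + 96.27x4 + 143.5x5 subject to:
  4.82x1 + 4.8x2 + 4.9x3 + 5.36x4 + 4.15x5 ≥ 5.86   (energy)
  85.1x1 + 69.9x2 + 92.8x3 + 98.5x4 + 119x5 ≥ 301.6   (octane-barrels)
  116.1x5 ≥ 155   (oxygenate mass)
  x1, x2, x3, x4, x5 ≥ 0.
The optimal basis is {isomerate, MTBE}; light naphtha, alkylate, reformate drop out. Binding constraints: octane-barrels and oxygenate mass.
Solving gives x1 = 1.67718, x5 = 1.33506.
Objective = 82.05·1.67718 + 143.5·1.33506 = 329.1937.

$329.19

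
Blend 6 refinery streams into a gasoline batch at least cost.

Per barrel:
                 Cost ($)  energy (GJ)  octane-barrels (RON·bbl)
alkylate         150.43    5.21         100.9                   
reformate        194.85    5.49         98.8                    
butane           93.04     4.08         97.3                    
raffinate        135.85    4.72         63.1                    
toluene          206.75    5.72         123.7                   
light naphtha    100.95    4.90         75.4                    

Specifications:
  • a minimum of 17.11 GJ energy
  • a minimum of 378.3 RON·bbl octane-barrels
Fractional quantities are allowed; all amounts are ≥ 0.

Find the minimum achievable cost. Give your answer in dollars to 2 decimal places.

Let x1 = barrels of alkylate, x2 = barrels of reformate, x3 = barrels of butane, x4 = barrels of raffinate, x5 = barrels of toluene, x6 = barrels of light naphtha.
Minimise 150.43x1 + 194.85x2 + 93.04x3 + 135.85x4 + 206.75x5 + 100.95x6 s.t.:
  5.21x1 + 5.49x2 + 4.08x3 + 4.72x4 + 5.72x5 + 4.9x6 ≥ 17.11   (energy)
  100.9x1 + 98.8x2 + 97.3x3 + 63.1x4 + 123.7x5 + 75.4x6 ≥ 378.3   (octane-barrels)
  x1, x2, x3, x4, x5, x6 ≥ 0.
The cheapest feasible vertex uses only butane, light naphtha; alkylate, reformate, raffinate, toluene are not used. There the energy and octane-barrels constraints are tight.
Optimal quantities: butane = 3.332 barrels, light naphtha = 0.7174 barrels.
Total cost: 93.04·3.332 + 100.95·0.7174 = 382.4308.

$382.43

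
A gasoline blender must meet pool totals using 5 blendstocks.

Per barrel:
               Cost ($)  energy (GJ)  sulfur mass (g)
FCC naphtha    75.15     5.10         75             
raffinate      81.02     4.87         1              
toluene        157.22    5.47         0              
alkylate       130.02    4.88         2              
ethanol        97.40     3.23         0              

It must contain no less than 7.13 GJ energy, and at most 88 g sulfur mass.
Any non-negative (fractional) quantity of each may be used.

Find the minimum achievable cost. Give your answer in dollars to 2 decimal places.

$107.27

Set it up as a linear program. Let x1 = barrels of FCC naphtha, x2 = barrels of raffinate, x3 = barrels of toluene, x4 = barrels of alkylate, x5 = barrels of ethanol.
Minimize 75.15x1 + 81.02x2 + 157.22x3 + 130.02x4 + 97.4x5 with:
  5.1x1 + 4.87x2 + 5.47x3 + 4.88x4 + 3.23x5 ≥ 7.13   (energy)
  75x1 + 1x2 + 2x4 ≤ 88   (sulfur mass)
  x1, x2, x3, x4, x5 ≥ 0.
The optimal basis is {FCC naphtha, raffinate}; toluene, alkylate, ethanol drop out. There the energy and sulfur mass constraints are tight.
Solving gives x1 = 1.17015, x2 = 0.238651.
Cost = 75.15·1.17015 + 81.02·0.238651 = 107.2723.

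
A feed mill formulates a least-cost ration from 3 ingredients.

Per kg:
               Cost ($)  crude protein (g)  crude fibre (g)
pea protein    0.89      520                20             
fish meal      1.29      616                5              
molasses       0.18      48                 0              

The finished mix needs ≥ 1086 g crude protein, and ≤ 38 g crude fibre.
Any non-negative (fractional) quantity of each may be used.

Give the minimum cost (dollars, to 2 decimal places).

Let x1 = kg of pea protein, x2 = kg of fish meal, x3 = kg of molasses.
Minimise 0.89x1 + 1.29x2 + 0.18x3 s.t.:
  520x1 + 616x2 + 48x3 ≥ 1086   (crude protein)
  20x1 + 5x2 ≤ 38   (crude fibre)
  x1, x2, x3 ≥ 0.
The cheapest feasible vertex uses only pea protein, fish meal; molasses is not used. There the crude protein and crude fibre constraints are tight.
That vertex is x1 = 1.85, x2 = 0.2016.
Cost = 0.89·1.85 + 1.29·0.2016 = 1.9066.

$1.91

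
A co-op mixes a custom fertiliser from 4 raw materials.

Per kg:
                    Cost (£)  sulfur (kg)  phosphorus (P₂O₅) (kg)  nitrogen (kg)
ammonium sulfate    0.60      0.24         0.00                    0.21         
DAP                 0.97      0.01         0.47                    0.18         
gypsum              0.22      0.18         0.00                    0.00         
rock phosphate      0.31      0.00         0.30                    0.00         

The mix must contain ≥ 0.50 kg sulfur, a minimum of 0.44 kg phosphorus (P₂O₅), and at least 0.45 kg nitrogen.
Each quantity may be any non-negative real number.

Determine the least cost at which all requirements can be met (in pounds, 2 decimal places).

£1.74

Let x1 = kg of ammonium sulfate, x2 = kg of DAP, x3 = kg of gypsum, x4 = kg of rock phosphate.
Minimise 0.6x1 + 0.97x2 + 0.22x3 + 0.31x4 with:
  0.24x1 + 0.01x2 + 0.18x3 ≥ 0.5   (sulfur)
  0.47x2 + 0.3x4 ≥ 0.44   (phosphorus (P₂O₅))
  0.21x1 + 0.18x2 ≥ 0.45   (nitrogen)
  x1, x2, x3, x4 ≥ 0.
The cheapest feasible vertex uses only ammonium sulfate, DAP, rock phosphate; gypsum is not used. The sulfur, phosphorus (P₂O₅), nitrogen requirements are met with equality.
So ammonium sulfate = 2.08 kg, DAP = 0.07299 kg, rock phosphate = 1.352 kg.
Hence cost = 0.6·2.08 + 0.97·0.07299 + 0.31·1.352 = £1.7379.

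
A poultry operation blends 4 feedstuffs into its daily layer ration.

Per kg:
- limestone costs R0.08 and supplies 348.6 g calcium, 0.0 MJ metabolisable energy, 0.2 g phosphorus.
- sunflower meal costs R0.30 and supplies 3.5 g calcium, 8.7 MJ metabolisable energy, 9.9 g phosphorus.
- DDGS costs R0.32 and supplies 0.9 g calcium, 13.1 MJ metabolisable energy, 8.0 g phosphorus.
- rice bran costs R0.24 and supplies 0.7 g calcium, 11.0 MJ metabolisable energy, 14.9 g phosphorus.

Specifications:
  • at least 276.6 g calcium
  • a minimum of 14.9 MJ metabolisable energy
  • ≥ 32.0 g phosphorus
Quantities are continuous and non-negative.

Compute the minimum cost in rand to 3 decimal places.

Let x1 = kg of limestone, x2 = kg of sunflower meal, x3 = kg of DDGS, x4 = kg of rice bran.
min 0.08x1 + 0.3x2 + 0.32x3 + 0.24x4 subject to:
  348.6x1 + 3.5x2 + 0.9x3 + 0.7x4 ≥ 276.6   (calcium)
  8.7x2 + 13.1x3 + 11x4 ≥ 14.9   (metabolisable energy)
  0.2x1 + 9.9x2 + 8x3 + 14.9x4 ≥ 32   (phosphorus)
  x1, x2, x3, x4 ≥ 0.
The minimum-cost mix takes nothing from sunflower meal, DDGS — only limestone, rice bran. The calcium and phosphorus requirements are met with equality.
So limestone = 0.7892 kg, rice bran = 2.137 kg.
Objective = 0.08·0.7892 + 0.24·2.137 = 0.57602.

R0.576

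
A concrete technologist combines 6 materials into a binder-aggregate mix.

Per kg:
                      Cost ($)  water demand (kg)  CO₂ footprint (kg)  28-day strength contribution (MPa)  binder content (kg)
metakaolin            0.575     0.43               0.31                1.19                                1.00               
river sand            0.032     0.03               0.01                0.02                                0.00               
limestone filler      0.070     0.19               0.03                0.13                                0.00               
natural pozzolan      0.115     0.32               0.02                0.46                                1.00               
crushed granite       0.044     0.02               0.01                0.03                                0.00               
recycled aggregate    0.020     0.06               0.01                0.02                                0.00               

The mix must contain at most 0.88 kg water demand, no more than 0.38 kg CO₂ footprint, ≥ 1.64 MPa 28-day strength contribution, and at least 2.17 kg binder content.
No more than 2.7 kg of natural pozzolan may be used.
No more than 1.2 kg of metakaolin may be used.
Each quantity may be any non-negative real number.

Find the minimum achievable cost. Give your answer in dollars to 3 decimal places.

This is a linear program. Let x1 = kg of metakaolin, x2 = kg of river sand, x3 = kg of limestone filler, x4 = kg of natural pozzolan, x5 = kg of crushed granite, x6 = kg of recycled aggregate.
Minimize 0.575x1 + 0.032x2 + 0.07x3 + 0.115x4 + 0.044x5 + 0.02x6 s.t.:
  0.43x1 + 0.03x2 + 0.19x3 + 0.32x4 + 0.02x5 + 0.06x6 ≤ 0.88   (water demand)
  0.31x1 + 0.01x2 + 0.03x3 + 0.02x4 + 0.01x5 + 0.01x6 ≤ 0.38   (CO₂ footprint)
  1.19x1 + 0.02x2 + 0.13x3 + 0.46x4 + 0.03x5 + 0.02x6 ≥ 1.64   (28-day strength contribution)
  1x1 + 1x4 ≥ 2.17   (binder content)
  x4 ≤ 2.7
  x1 ≤ 1.2
  x1, x2, x3, x4, x5, x6 ≥ 0.
The minimum-cost mix takes nothing from river sand, limestone filler, crushed granite, recycled aggregate — only metakaolin, natural pozzolan. There the water demand and 28-day strength contribution constraints are tight.
Solving gives x1 = 0.6557, x4 = 1.869.
Objective = 0.575·0.6557 + 0.115·1.869 = 0.59196.

$0.592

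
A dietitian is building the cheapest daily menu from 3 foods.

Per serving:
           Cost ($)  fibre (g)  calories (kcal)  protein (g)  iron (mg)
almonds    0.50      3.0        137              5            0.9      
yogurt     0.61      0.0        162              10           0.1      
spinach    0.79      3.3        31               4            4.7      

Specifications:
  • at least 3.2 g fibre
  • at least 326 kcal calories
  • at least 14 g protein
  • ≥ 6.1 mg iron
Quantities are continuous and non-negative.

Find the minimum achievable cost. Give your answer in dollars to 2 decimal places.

$1.79

Let x1 = servings of almonds, x2 = servings of yogurt, x3 = servings of spinach.
min 0.5x1 + 0.61x2 + 0.79x3 subject to:
  3x1 + 3.3x3 ≥ 3.2   (fibre)
  137x1 + 162x2 + 31x3 ≥ 326   (calories)
  5x1 + 10x2 + 4x3 ≥ 14   (protein)
  0.9x1 + 0.1x2 + 4.7x3 ≥ 6.1   (iron)
  x1, x2, x3 ≥ 0.
The minimum-cost mix takes nothing from yogurt — only almonds, spinach. The calories and iron requirements are met with equality.
So almonds = 2.18 servings, spinach = 0.8804 servings.
Cost = 0.5·2.18 + 0.79·0.8804 = 1.7855.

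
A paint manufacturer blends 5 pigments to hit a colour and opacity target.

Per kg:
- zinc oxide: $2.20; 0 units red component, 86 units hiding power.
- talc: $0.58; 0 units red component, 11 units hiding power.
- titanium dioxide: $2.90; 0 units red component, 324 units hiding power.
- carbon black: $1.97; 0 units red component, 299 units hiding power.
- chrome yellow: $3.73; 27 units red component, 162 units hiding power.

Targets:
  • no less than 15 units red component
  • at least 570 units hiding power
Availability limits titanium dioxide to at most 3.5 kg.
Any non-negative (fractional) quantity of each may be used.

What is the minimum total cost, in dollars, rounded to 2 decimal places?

This is a linear program. Let x1 = kg of zinc oxide, x2 = kg of talc, x3 = kg of titanium dioxide, x4 = kg of carbon black, x5 = kg of chrome yellow.
Minimize 2.2x1 + 0.58x2 + 2.9x3 + 1.97x4 + 3.73x5 subject to:
  27x5 ≥ 15   (red component)
  86x1 + 11x2 + 324x3 + 299x4 + 162x5 ≥ 570   (hiding power)
  x3 ≤ 3.5
  x1, x2, x3, x4, x5 ≥ 0.
The cheapest feasible vertex uses only carbon black, chrome yellow; zinc oxide, talc, titanium dioxide are not used. Binding constraints: red component and hiding power.
Solving gives x4 = 1.605, x5 = 0.5556.
Cost = 1.97·1.605 + 3.73·0.5556 = 5.2342.

$5.23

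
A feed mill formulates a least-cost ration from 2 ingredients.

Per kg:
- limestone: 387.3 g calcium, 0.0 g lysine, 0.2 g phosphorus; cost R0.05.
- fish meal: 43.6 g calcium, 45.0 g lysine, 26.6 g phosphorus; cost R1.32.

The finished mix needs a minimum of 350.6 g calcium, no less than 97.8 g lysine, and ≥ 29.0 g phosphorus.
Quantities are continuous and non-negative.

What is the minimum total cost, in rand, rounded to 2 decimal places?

Let x1 = kg of limestone, x2 = kg of fish meal.
min 0.05x1 + 1.32x2 subject to:
  387.3x1 + 43.6x2 ≥ 350.6   (calcium)
  45x2 ≥ 97.8   (lysine)
  0.2x1 + 26.6x2 ≥ 29   (phosphorus)
  x1, x2 ≥ 0.
Both inputs are positive at the optimum. Binding constraints: calcium and lysine.
Solving gives x1 = 0.6606, x2 = 2.173.
Total cost: 0.05·0.6606 + 1.32·2.173 = 2.9014.

R2.90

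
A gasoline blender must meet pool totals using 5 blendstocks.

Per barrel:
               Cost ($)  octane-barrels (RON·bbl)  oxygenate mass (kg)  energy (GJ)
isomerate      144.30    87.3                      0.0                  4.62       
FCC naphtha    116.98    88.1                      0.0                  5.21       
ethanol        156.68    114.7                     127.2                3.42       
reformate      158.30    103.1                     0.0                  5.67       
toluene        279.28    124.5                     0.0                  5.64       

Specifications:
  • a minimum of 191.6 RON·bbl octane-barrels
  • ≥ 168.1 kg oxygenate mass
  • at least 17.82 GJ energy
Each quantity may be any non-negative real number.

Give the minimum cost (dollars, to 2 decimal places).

Let x1 = barrels of isomerate, x2 = barrels of FCC naphtha, x3 = barrels of ethanol, x4 = barrels of reformate, x5 = barrels of toluene.
min 144.3x1 + 116.98x2 + 156.68x3 + 158.3x4 + 279.28x5 s.t.:
  87.3x1 + 88.1x2 + 114.7x3 + 103.1x4 + 124.5x5 ≥ 191.6   (octane-barrels)
  127.2x3 ≥ 168.1   (oxygenate mass)
  4.62x1 + 5.21x2 + 3.42x3 + 5.67x4 + 5.64x5 ≥ 17.82   (energy)
  x1, x2, x3, x4, x5 ≥ 0.
The optimal basis is {FCC naphtha, ethanol}; isomerate, reformate, toluene drop out. Binding constraints: oxygenate mass and energy.
Solving gives x2 = 2.55285, x3 = 1.32154.
Cost = 116.98·2.55285 + 156.68·1.32154 = 505.6913.

$505.69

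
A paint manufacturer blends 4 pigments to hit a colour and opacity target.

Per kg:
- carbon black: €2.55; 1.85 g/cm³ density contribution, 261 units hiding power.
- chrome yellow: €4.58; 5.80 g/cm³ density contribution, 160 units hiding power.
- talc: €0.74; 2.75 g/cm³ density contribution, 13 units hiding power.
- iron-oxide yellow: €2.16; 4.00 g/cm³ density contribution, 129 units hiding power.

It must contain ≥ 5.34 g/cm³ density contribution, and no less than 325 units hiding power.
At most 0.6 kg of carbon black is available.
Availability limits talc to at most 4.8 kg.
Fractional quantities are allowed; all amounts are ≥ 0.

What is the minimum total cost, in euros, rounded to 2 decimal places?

€4.35

Treat it as an LP. Let x1 = kg of carbon black, x2 = kg of chrome yellow, x3 = kg of talc, x4 = kg of iron-oxide yellow.
Minimize 2.55x1 + 4.58x2 + 0.74x3 + 2.16x4 with:
  1.85x1 + 5.8x2 + 2.75x3 + 4x4 ≥ 5.34   (density contribution)
  261x1 + 160x2 + 13x3 + 129x4 ≥ 325   (hiding power)
  x1 ≤ 0.6
  x3 ≤ 4.8
  x1, x2, x3, x4 ≥ 0.
The cheapest feasible vertex uses only carbon black, iron-oxide yellow; chrome yellow, talc are not used. Binding constraints: hiding power and the carbon black cap.
So carbon black = 0.6 kg, iron-oxide yellow = 1.305 kg.
Objective = 2.55·0.6 + 2.16·1.305 = 4.3488.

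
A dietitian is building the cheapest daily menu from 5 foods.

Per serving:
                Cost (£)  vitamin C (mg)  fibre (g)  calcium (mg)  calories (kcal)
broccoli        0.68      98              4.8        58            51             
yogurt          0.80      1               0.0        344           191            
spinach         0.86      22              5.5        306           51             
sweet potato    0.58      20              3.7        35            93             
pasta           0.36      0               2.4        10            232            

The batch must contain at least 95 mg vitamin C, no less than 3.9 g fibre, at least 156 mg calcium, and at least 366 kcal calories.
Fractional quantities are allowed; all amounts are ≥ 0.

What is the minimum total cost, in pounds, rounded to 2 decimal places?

Set it up as a linear program. Let x1 = servings of broccoli, x2 = servings of yogurt, x3 = servings of spinach, x4 = servings of sweet potato, x5 = servings of pasta.
Minimise 0.68x1 + 0.8x2 + 0.86x3 + 0.58x4 + 0.36x5 s.t.:
  98x1 + 1x2 + 22x3 + 20x4 ≥ 95   (vitamin C)
  4.8x1 + 5.5x3 + 3.7x4 + 2.4x5 ≥ 3.9   (fibre)
  58x1 + 344x2 + 306x3 + 35x4 + 10x5 ≥ 156   (calcium)
  51x1 + 191x2 + 51x3 + 93x4 + 232x5 ≥ 366   (calories)
  x1, x2, x3, x4, x5 ≥ 0.
The cheapest feasible vertex uses only broccoli, yogurt, pasta; spinach, sweet potato are not used. There the vitamin C, calcium, calories constraints are tight.
Optimal quantities: broccoli = 0.9668 servings, yogurt = 0.257 servings, pasta = 1.154 servings.
Objective = 0.68·0.9668 + 0.8·0.257 + 0.36·1.154 = 1.2785.

£1.28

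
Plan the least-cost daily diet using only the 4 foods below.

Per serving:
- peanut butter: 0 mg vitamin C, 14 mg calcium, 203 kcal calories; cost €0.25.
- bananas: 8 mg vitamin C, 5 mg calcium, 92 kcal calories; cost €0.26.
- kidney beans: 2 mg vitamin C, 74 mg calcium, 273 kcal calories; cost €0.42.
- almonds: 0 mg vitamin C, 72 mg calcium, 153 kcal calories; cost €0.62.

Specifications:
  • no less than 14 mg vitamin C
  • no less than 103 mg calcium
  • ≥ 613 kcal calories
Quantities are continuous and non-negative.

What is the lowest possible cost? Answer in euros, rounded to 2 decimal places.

Set it up as a linear program. Let x1 = servings of peanut butter, x2 = servings of bananas, x3 = servings of kidney beans, x4 = servings of almonds.
min 0.25x1 + 0.26x2 + 0.42x3 + 0.62x4 with:
  8x2 + 2x3 ≥ 14   (vitamin C)
  14x1 + 5x2 + 74x3 + 72x4 ≥ 103   (calcium)
  203x1 + 92x2 + 273x3 + 153x4 ≥ 613   (calories)
  x1, x2, x3, x4 ≥ 0.
The optimal basis is {peanut butter, bananas, kidney beans}; almonds drops out. Binding constraints: vitamin C, calcium, calories.
So peanut butter = 0.8271 servings, bananas = 1.466 servings, kidney beans = 1.136 servings.
Cost = 0.25·0.8271 + 0.26·1.466 + 0.42·1.136 = 1.0651.

€1.07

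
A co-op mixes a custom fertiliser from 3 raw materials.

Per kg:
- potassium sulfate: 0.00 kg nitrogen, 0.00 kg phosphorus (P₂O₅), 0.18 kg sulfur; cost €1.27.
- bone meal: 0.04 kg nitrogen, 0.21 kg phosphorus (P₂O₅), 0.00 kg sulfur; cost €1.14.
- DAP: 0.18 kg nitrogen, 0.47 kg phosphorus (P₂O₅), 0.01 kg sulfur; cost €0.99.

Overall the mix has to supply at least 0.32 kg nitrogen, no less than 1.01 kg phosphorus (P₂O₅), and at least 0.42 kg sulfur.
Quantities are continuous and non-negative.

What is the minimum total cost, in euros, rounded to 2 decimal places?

Let x1 = kg of potassium sulfate, x2 = kg of bone meal, x3 = kg of DAP.
Minimise 1.27x1 + 1.14x2 + 0.99x3 s.t.:
  0.04x2 + 0.18x3 ≥ 0.32   (nitrogen)
  0.21x2 + 0.47x3 ≥ 1.01   (phosphorus (P₂O₅))
  0.18x1 + 0.01x3 ≥ 0.42   (sulfur)
  x1, x2, x3 ≥ 0.
The cheapest feasible vertex uses only potassium sulfate, DAP; bone meal is not used. Binding constraints: phosphorus (P₂O₅) and sulfur.
Optimal quantities: potassium sulfate = 2.214 kg, DAP = 2.149 kg.
Cost = 1.27·2.214 + 0.99·2.149 = 4.9393.

€4.94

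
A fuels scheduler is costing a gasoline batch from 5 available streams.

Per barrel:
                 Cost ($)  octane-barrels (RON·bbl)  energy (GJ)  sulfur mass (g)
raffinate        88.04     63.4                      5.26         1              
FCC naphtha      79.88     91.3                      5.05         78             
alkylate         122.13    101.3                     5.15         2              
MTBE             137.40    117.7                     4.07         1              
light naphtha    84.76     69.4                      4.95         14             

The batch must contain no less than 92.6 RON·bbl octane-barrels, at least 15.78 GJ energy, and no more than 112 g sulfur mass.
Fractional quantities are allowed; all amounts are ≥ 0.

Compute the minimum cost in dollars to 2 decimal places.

Let x1 = barrels of raffinate, x2 = barrels of FCC naphtha, x3 = barrels of alkylate, x4 = barrels of MTBE, x5 = barrels of light naphtha.
min 88.04x1 + 79.88x2 + 122.13x3 + 137.4x4 + 84.76x5 s.t.:
  63.4x1 + 91.3x2 + 101.3x3 + 117.7x4 + 69.4x5 ≥ 92.6   (octane-barrels)
  5.26x1 + 5.05x2 + 5.15x3 + 4.07x4 + 4.95x5 ≥ 15.78   (energy)
  1x1 + 78x2 + 2x3 + 1x4 + 14x5 ≤ 112   (sulfur mass)
  x1, x2, x3, x4, x5 ≥ 0.
The minimum-cost mix takes nothing from alkylate, MTBE, light naphtha — only raffinate, FCC naphtha. There the energy and sulfur mass constraints are tight.
Solving gives x1 = 1.6416, x2 = 1.4149.
Objective = 88.04·1.6416 + 79.88·1.4149 = 257.5487.

$257.55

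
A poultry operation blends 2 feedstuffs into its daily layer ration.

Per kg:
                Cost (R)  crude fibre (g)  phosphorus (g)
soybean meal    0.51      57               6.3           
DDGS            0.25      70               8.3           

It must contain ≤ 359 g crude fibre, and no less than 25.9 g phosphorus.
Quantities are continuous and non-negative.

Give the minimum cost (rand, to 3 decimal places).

R0.780

Treat it as an LP. Let x1 = kg of soybean meal, x2 = kg of DDGS.
Minimize 0.51x1 + 0.25x2 with:
  57x1 + 70x2 ≤ 359   (crude fibre)
  6.3x1 + 8.3x2 ≥ 25.9   (phosphorus)
  x1, x2 ≥ 0.
At the optimum only DDGS is positive (soybean meal = 0). The phosphorus requirement is met with equality.
So DDGS = 3.12 kg.
Hence cost = 0.25·3.12 = R0.78000.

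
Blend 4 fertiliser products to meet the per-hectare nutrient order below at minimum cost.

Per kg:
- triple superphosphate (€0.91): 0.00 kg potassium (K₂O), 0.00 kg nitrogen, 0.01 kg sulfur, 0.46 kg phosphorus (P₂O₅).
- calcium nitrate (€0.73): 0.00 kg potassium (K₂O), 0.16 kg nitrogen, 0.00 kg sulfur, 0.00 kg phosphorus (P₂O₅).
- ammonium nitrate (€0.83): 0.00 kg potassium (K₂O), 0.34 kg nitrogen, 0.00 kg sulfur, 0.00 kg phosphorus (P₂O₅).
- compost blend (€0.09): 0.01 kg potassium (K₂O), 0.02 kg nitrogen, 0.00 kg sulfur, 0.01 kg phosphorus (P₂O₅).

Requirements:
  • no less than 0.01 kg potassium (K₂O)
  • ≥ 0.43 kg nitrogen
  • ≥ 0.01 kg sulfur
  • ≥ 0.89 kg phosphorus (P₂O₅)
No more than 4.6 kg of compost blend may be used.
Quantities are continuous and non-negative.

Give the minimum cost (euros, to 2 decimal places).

Let x1 = kg of triple superphosphate, x2 = kg of calcium nitrate, x3 = kg of ammonium nitrate, x4 = kg of compost blend.
min 0.91x1 + 0.73x2 + 0.83x3 + 0.09x4 with:
  0.01x4 ≥ 0.01   (potassium (K₂O))
  0.16x2 + 0.34x3 + 0.02x4 ≥ 0.43   (nitrogen)
  0.01x1 ≥ 0.01   (sulfur)
  0.46x1 + 0.01x4 ≥ 0.89   (phosphorus (P₂O₅))
  x4 ≤ 4.6
  x1, x2, x3, x4 ≥ 0.
The cheapest feasible vertex uses only triple superphosphate, ammonium nitrate, compost blend; calcium nitrate is not used. There the potassium (K₂O), nitrogen, phosphorus (P₂O₅) constraints are tight.
Optimal quantities: triple superphosphate = 1.913 kg, ammonium nitrate = 1.206 kg, compost blend = 1 kg.
Hence cost = 0.91·1.913 + 0.83·1.206 + 0.09·1 = €2.8318.

€2.83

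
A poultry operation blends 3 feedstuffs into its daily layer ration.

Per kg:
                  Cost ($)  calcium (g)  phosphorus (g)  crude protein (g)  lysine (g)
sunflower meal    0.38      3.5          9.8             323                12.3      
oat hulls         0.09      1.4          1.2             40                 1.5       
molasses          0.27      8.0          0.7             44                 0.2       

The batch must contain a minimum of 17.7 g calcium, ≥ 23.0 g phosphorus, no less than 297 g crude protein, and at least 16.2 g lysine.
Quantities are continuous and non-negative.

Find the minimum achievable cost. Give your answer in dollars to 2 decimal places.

This is a linear program. Let x1 = kg of sunflower meal, x2 = kg of oat hulls, x3 = kg of molasses.
Minimize 0.38x1 + 0.09x2 + 0.27x3 s.t.:
  3.5x1 + 1.4x2 + 8x3 ≥ 17.7   (calcium)
  9.8x1 + 1.2x2 + 0.7x3 ≥ 23   (phosphorus)
  323x1 + 40x2 + 44x3 ≥ 297   (crude protein)
  12.3x1 + 1.5x2 + 0.2x3 ≥ 16.2   (lysine)
  x1, x2, x3 ≥ 0.
The minimum-cost mix takes nothing from oat hulls — only sunflower meal, molasses. The calcium and phosphorus requirements are met with equality.
Optimal quantities: sunflower meal = 2.26 kg, molasses = 1.224 kg.
Hence cost = 0.38·2.26 + 0.27·1.224 = $1.1893.

$1.19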